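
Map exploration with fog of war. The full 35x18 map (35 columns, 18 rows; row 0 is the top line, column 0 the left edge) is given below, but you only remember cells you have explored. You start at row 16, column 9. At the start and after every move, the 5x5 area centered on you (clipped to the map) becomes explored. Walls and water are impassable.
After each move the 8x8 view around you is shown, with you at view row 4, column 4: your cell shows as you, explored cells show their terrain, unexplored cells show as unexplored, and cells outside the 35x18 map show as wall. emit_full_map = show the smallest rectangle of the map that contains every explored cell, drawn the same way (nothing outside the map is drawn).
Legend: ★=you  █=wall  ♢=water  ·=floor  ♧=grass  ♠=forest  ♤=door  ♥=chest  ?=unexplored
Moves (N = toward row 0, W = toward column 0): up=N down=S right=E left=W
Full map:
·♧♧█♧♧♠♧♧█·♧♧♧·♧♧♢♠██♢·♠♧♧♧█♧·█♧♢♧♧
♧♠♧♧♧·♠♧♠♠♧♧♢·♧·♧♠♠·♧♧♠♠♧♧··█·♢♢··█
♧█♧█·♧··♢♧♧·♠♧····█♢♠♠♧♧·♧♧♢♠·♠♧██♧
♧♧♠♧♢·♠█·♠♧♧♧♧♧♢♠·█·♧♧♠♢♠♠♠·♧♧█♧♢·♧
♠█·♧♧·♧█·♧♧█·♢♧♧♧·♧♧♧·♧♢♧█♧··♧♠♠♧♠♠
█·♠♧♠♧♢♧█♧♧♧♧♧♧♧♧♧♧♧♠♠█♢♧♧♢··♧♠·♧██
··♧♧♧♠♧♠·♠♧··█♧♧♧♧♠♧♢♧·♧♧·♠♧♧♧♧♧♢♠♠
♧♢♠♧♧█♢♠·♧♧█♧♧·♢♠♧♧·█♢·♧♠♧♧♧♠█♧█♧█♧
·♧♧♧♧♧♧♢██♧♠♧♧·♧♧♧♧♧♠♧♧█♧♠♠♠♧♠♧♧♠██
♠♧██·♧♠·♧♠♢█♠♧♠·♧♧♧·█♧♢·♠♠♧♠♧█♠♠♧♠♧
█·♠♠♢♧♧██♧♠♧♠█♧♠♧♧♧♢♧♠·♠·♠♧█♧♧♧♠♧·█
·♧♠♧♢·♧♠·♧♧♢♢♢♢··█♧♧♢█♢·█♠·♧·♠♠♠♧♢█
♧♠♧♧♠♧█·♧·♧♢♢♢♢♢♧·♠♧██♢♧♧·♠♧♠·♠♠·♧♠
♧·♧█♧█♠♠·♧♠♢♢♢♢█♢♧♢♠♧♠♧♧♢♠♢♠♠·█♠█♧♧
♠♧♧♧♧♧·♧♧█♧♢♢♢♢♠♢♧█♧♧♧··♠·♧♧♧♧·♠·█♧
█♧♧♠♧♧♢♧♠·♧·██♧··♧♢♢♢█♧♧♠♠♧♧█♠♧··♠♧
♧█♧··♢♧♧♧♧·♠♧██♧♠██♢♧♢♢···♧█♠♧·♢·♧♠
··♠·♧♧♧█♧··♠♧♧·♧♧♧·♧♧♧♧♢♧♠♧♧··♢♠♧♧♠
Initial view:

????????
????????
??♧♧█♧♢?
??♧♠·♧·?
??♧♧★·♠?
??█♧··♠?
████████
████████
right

????????
????????
?♧♧█♧♢♢?
?♧♠·♧·█?
?♧♧♧★♠♧?
?█♧··♠♧?
████████
████████

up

????????
????????
??·♧♠♢♢?
?♧♧█♧♢♢?
?♧♠·★·█?
?♧♧♧·♠♧?
?█♧··♠♧?
████████

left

????????
????????
??♠·♧♠♢♢
??♧♧█♧♢♢
??♧♠★♧·█
??♧♧♧·♠♧
??█♧··♠♧
████████

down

????????
??♠·♧♠♢♢
??♧♧█♧♢♢
??♧♠·♧·█
??♧♧★·♠♧
??█♧··♠♧
████████
████████

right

????????
?♠·♧♠♢♢?
?♧♧█♧♢♢?
?♧♠·♧·█?
?♧♧♧★♠♧?
?█♧··♠♧?
████████
████████

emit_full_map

♠·♧♠♢♢
♧♧█♧♢♢
♧♠·♧·█
♧♧♧★♠♧
█♧··♠♧

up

????????
????????
?♠·♧♠♢♢?
?♧♧█♧♢♢?
?♧♠·★·█?
?♧♧♧·♠♧?
?█♧··♠♧?
████████

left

????????
????????
??♠·♧♠♢♢
??♧♧█♧♢♢
??♧♠★♧·█
??♧♧♧·♠♧
??█♧··♠♧
████████

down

????????
??♠·♧♠♢♢
??♧♧█♧♢♢
??♧♠·♧·█
??♧♧★·♠♧
??█♧··♠♧
████████
████████

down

??♠·♧♠♢♢
??♧♧█♧♢♢
??♧♠·♧·█
??♧♧♧·♠♧
??█♧★·♠♧
████████
████████
████████

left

???♠·♧♠♢
???♧♧█♧♢
??♢♧♠·♧·
??♧♧♧♧·♠
??♧█★··♠
████████
████████
████████

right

??♠·♧♠♢♢
??♧♧█♧♢♢
?♢♧♠·♧·█
?♧♧♧♧·♠♧
?♧█♧★·♠♧
████████
████████
████████

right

?♠·♧♠♢♢?
?♧♧█♧♢♢?
♢♧♠·♧·█?
♧♧♧♧·♠♧?
♧█♧·★♠♧?
████████
████████
████████

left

??♠·♧♠♢♢
??♧♧█♧♢♢
?♢♧♠·♧·█
?♧♧♧♧·♠♧
?♧█♧★·♠♧
████████
████████
████████

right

?♠·♧♠♢♢?
?♧♧█♧♢♢?
♢♧♠·♧·█?
♧♧♧♧·♠♧?
♧█♧·★♠♧?
████████
████████
████████

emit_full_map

?♠·♧♠♢♢
?♧♧█♧♢♢
♢♧♠·♧·█
♧♧♧♧·♠♧
♧█♧·★♠♧

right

♠·♧♠♢♢??
♧♧█♧♢♢??
♧♠·♧·██?
♧♧♧·♠♧█?
█♧··★♧♧?
████████
████████
████████

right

·♧♠♢♢???
♧█♧♢♢???
♠·♧·██♧?
♧♧·♠♧██?
♧··♠★♧·?
████████
████████
████████

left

♠·♧♠♢♢??
♧♧█♧♢♢??
♧♠·♧·██♧
♧♧♧·♠♧██
█♧··★♧♧·
████████
████████
████████

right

·♧♠♢♢???
♧█♧♢♢???
♠·♧·██♧?
♧♧·♠♧██?
♧··♠★♧·?
████████
████████
████████

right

♧♠♢♢????
█♧♢♢????
·♧·██♧·?
♧·♠♧██♧?
··♠♧★·♧?
████████
████████
████████

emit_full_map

?♠·♧♠♢♢???
?♧♧█♧♢♢???
♢♧♠·♧·██♧·
♧♧♧♧·♠♧██♧
♧█♧··♠♧★·♧

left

·♧♠♢♢???
♧█♧♢♢???
♠·♧·██♧·
♧♧·♠♧██♧
♧··♠★♧·♧
████████
████████
████████

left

♠·♧♠♢♢??
♧♧█♧♢♢??
♧♠·♧·██♧
♧♧♧·♠♧██
█♧··★♧♧·
████████
████████
████████

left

?♠·♧♠♢♢?
?♧♧█♧♢♢?
♢♧♠·♧·██
♧♧♧♧·♠♧█
♧█♧·★♠♧♧
████████
████████
████████

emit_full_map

?♠·♧♠♢♢???
?♧♧█♧♢♢???
♢♧♠·♧·██♧·
♧♧♧♧·♠♧██♧
♧█♧·★♠♧♧·♧


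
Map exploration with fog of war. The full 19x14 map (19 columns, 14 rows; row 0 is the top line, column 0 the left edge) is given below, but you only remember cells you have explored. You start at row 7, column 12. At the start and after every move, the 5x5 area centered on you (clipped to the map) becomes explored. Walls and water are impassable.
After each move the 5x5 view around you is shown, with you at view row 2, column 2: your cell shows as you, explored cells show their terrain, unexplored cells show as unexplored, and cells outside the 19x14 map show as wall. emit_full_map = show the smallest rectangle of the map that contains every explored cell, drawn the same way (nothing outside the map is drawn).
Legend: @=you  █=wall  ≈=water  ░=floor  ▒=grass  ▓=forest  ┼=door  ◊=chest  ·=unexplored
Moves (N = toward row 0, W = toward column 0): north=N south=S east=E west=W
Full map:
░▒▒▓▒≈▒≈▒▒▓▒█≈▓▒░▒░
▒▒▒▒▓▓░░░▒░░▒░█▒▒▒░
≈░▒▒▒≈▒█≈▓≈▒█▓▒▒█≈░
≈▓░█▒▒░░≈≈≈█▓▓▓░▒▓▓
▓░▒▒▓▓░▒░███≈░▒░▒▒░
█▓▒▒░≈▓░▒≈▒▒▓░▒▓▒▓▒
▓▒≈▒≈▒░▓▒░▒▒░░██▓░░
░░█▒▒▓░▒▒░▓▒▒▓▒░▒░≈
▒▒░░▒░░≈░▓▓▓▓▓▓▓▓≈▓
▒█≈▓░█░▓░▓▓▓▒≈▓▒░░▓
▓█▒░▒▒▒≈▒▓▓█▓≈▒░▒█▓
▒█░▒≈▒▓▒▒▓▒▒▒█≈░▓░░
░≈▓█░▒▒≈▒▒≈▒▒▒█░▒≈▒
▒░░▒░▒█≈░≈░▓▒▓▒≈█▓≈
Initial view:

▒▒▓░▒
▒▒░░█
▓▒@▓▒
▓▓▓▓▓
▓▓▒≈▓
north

██≈░▒
▒▒▓░▒
▒▒@░█
▓▒▒▓▒
▓▓▓▓▓

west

███≈░
≈▒▒▓░
░▒@░░
░▓▒▒▓
▓▓▓▓▓

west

░███≈
▒≈▒▒▓
▒░@▒░
▒░▓▒▒
░▓▓▓▓

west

▒░███
░▒≈▒▒
▓▒@▒▒
▒▒░▓▒
≈░▓▓▓

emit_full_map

▒░███≈░▒
░▒≈▒▒▓░▒
▓▒@▒▒░░█
▒▒░▓▒▒▓▒
≈░▓▓▓▓▓▓
···▓▓▒≈▓

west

░▒░██
▓░▒≈▒
░▓@░▒
░▒▒░▓
░≈░▓▓

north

░░≈≈≈
░▒░██
▓░@≈▒
░▓▒░▒
░▒▒░▓

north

▒█≈▓≈
░░≈≈≈
░▒@██
▓░▒≈▒
░▓▒░▒

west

≈▒█≈▓
▒░░≈≈
▓░@░█
≈▓░▒≈
▒░▓▒░

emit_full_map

≈▒█≈▓≈····
▒░░≈≈≈····
▓░@░███≈░▒
≈▓░▒≈▒▒▓░▒
▒░▓▒░▒▒░░█
·░▒▒░▓▒▒▓▒
·░≈░▓▓▓▓▓▓
·····▓▓▒≈▓

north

▓░░░▒
≈▒█≈▓
▒░@≈≈
▓░▒░█
≈▓░▒≈

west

▓▓░░░
▒≈▒█≈
▒▒@░≈
▓▓░▒░
░≈▓░▒

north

▒≈▒≈▒
▓▓░░░
▒≈@█≈
▒▒░░≈
▓▓░▒░

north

█████
▒≈▒≈▒
▓▓@░░
▒≈▒█≈
▒▒░░≈

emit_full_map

▒≈▒≈▒······
▓▓@░░▒·····
▒≈▒█≈▓≈····
▒▒░░≈≈≈····
▓▓░▒░███≈░▒
░≈▓░▒≈▒▒▓░▒
·▒░▓▒░▒▒░░█
··░▒▒░▓▒▒▓▒
··░≈░▓▓▓▓▓▓
······▓▓▒≈▓

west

█████
▓▒≈▒≈
▒▓@░░
▒▒≈▒█
█▒▒░░

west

█████
▒▓▒≈▒
▒▒@▓░
▒▒▒≈▒
░█▒▒░

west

█████
▒▒▓▒≈
▒▒@▓▓
░▒▒▒≈
▓░█▒▒

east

█████
▒▓▒≈▒
▒▒@▓░
▒▒▒≈▒
░█▒▒░

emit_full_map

▒▒▓▒≈▒≈▒······
▒▒▒@▓░░░▒·····
░▒▒▒≈▒█≈▓≈····
▓░█▒▒░░≈≈≈····
···▓▓░▒░███≈░▒
···░≈▓░▒≈▒▒▓░▒
····▒░▓▒░▒▒░░█
·····░▒▒░▓▒▒▓▒
·····░≈░▓▓▓▓▓▓
·········▓▓▒≈▓


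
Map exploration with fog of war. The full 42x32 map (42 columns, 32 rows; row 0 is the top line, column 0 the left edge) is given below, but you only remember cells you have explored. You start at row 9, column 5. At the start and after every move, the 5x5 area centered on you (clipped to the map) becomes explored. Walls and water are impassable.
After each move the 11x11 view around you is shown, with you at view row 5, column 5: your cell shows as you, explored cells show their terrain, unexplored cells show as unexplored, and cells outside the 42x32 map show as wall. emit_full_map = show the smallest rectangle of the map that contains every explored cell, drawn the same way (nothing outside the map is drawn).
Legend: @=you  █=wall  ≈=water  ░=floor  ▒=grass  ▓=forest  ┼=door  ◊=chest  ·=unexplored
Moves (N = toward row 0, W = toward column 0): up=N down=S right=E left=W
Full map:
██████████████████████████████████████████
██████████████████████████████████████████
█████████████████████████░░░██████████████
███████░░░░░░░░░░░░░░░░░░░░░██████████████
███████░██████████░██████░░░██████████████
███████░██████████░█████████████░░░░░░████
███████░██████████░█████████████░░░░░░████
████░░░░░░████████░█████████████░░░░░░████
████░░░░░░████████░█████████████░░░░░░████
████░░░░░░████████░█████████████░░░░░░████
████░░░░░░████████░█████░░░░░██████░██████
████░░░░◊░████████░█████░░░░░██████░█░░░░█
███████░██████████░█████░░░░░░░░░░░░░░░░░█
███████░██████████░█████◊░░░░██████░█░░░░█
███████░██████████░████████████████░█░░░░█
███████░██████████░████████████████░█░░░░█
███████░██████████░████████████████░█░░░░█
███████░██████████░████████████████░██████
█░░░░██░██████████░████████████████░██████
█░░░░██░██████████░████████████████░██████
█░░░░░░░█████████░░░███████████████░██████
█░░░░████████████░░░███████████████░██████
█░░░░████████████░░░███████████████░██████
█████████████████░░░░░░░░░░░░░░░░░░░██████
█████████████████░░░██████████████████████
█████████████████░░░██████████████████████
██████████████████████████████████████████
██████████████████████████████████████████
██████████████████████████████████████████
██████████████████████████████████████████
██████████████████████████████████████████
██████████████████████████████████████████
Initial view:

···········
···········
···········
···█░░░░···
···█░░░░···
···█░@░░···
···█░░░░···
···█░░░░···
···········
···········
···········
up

···········
···········
···········
···████░···
···█░░░░···
···█░@░░···
···█░░░░···
···█░░░░···
···█░░░░···
···········
···········

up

···········
···········
···········
···████░···
···████░···
···█░@░░···
···█░░░░···
···█░░░░···
···█░░░░···
···█░░░░···
···········

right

···········
···········
···········
··████░█···
··████░█···
··█░░@░░···
··█░░░░░···
··█░░░░░···
··█░░░░····
··█░░░░····
···········

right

···········
···········
···········
·████░██···
·████░██···
·█░░░@░░···
·█░░░░░░···
·█░░░░░░···
·█░░░░·····
·█░░░░·····
···········

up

···········
···········
···········
···██░██···
·████░██···
·████@██···
·█░░░░░░···
·█░░░░░░···
·█░░░░░░···
·█░░░░·····
·█░░░░·····

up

···········
···········
···········
···██░░░···
···██░██···
·████@██···
·████░██···
·█░░░░░░···
·█░░░░░░···
·█░░░░░░···
·█░░░░·····

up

███████████
···········
···········
···█████···
···██░░░···
···██@██···
·████░██···
·████░██···
·█░░░░░░···
·█░░░░░░···
·█░░░░░░···

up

███████████
███████████
···········
···█████···
···█████···
···██@░░···
···██░██···
·████░██···
·████░██···
·█░░░░░░···
·█░░░░░░···

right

███████████
███████████
···········
··██████···
··██████···
··██░@░░···
··██░███···
████░███···
████░██····
█░░░░░░····
█░░░░░░····

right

███████████
███████████
···········
·███████···
·███████···
·██░░@░░···
·██░████···
███░████···
███░██·····
░░░░░░·····
░░░░░░·····

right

███████████
███████████
···········
████████···
████████···
██░░░@░░···
██░█████···
██░█████···
██░██······
░░░░░······
░░░░░······

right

███████████
███████████
···········
████████···
████████···
█░░░░@░░···
█░██████···
█░██████···
█░██·······
░░░░·······
░░░░·······

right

███████████
███████████
···········
████████···
████████···
░░░░░@░░···
░███████···
░███████···
░██········
░░░········
░░░········

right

███████████
███████████
···········
████████···
████████···
░░░░░@░░···
████████···
████████···
██·········
░░·········
░░·········

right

███████████
███████████
···········
████████···
████████···
░░░░░@░░···
████████···
████████···
█··········
░··········
░··········

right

███████████
███████████
···········
████████···
████████···
░░░░░@░░···
████████···
████████···
···········
···········
···········

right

███████████
███████████
···········
████████···
████████···
░░░░░@░░···
███████░···
███████░···
···········
···········
···········

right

███████████
███████████
···········
████████···
████████···
░░░░░@░░···
██████░█···
██████░█···
···········
···········
···········

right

███████████
███████████
···········
████████···
████████···
░░░░░@░░···
█████░██···
█████░██···
···········
···········
···········

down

███████████
···········
████████···
████████···
░░░░░░░░···
█████@██···
█████░██···
···██░██···
···········
···········
···········

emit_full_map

··████████████████
··████████████████
··██░░░░░░░░░░░░░░
··██░██████████@██
████░██████████░██
████░██······██░██
█░░░░░░···········
█░░░░░░···········
█░░░░░░···········
█░░░░·············
█░░░░·············

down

···········
████████···
████████···
░░░░░░░░···
█████░██···
█████@██···
···██░██···
···██░██···
···········
···········
···········

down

████████···
████████···
░░░░░░░░···
█████░██···
█████░██···
···██@██···
···██░██···
···██░██···
···········
···········
···········

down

████████···
░░░░░░░░···
█████░██···
█████░██···
···██░██···
···██@██···
···██░██···
···██░██···
···········
···········
···········

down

░░░░░░░░···
█████░██···
█████░██···
···██░██···
···██░██···
···██@██···
···██░██···
···██░██···
···········
···········
···········

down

█████░██···
█████░██···
···██░██···
···██░██···
···██░██···
···██@██···
···██░██···
···██░██···
···········
···········
···········

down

█████░██···
···██░██···
···██░██···
···██░██···
···██░██···
···██@██···
···██░██···
···██░██···
···········
···········
···········

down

···██░██···
···██░██···
···██░██···
···██░██···
···██░██···
···██@██···
···██░██···
···██░██···
···········
···········
···········

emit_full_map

··████████████████
··████████████████
··██░░░░░░░░░░░░░░
··██░██████████░██
████░██████████░██
████░██······██░██
█░░░░░░······██░██
█░░░░░░······██░██
█░░░░░░······██░██
█░░░░········██░██
█░░░░········██@██
·············██░██
·············██░██


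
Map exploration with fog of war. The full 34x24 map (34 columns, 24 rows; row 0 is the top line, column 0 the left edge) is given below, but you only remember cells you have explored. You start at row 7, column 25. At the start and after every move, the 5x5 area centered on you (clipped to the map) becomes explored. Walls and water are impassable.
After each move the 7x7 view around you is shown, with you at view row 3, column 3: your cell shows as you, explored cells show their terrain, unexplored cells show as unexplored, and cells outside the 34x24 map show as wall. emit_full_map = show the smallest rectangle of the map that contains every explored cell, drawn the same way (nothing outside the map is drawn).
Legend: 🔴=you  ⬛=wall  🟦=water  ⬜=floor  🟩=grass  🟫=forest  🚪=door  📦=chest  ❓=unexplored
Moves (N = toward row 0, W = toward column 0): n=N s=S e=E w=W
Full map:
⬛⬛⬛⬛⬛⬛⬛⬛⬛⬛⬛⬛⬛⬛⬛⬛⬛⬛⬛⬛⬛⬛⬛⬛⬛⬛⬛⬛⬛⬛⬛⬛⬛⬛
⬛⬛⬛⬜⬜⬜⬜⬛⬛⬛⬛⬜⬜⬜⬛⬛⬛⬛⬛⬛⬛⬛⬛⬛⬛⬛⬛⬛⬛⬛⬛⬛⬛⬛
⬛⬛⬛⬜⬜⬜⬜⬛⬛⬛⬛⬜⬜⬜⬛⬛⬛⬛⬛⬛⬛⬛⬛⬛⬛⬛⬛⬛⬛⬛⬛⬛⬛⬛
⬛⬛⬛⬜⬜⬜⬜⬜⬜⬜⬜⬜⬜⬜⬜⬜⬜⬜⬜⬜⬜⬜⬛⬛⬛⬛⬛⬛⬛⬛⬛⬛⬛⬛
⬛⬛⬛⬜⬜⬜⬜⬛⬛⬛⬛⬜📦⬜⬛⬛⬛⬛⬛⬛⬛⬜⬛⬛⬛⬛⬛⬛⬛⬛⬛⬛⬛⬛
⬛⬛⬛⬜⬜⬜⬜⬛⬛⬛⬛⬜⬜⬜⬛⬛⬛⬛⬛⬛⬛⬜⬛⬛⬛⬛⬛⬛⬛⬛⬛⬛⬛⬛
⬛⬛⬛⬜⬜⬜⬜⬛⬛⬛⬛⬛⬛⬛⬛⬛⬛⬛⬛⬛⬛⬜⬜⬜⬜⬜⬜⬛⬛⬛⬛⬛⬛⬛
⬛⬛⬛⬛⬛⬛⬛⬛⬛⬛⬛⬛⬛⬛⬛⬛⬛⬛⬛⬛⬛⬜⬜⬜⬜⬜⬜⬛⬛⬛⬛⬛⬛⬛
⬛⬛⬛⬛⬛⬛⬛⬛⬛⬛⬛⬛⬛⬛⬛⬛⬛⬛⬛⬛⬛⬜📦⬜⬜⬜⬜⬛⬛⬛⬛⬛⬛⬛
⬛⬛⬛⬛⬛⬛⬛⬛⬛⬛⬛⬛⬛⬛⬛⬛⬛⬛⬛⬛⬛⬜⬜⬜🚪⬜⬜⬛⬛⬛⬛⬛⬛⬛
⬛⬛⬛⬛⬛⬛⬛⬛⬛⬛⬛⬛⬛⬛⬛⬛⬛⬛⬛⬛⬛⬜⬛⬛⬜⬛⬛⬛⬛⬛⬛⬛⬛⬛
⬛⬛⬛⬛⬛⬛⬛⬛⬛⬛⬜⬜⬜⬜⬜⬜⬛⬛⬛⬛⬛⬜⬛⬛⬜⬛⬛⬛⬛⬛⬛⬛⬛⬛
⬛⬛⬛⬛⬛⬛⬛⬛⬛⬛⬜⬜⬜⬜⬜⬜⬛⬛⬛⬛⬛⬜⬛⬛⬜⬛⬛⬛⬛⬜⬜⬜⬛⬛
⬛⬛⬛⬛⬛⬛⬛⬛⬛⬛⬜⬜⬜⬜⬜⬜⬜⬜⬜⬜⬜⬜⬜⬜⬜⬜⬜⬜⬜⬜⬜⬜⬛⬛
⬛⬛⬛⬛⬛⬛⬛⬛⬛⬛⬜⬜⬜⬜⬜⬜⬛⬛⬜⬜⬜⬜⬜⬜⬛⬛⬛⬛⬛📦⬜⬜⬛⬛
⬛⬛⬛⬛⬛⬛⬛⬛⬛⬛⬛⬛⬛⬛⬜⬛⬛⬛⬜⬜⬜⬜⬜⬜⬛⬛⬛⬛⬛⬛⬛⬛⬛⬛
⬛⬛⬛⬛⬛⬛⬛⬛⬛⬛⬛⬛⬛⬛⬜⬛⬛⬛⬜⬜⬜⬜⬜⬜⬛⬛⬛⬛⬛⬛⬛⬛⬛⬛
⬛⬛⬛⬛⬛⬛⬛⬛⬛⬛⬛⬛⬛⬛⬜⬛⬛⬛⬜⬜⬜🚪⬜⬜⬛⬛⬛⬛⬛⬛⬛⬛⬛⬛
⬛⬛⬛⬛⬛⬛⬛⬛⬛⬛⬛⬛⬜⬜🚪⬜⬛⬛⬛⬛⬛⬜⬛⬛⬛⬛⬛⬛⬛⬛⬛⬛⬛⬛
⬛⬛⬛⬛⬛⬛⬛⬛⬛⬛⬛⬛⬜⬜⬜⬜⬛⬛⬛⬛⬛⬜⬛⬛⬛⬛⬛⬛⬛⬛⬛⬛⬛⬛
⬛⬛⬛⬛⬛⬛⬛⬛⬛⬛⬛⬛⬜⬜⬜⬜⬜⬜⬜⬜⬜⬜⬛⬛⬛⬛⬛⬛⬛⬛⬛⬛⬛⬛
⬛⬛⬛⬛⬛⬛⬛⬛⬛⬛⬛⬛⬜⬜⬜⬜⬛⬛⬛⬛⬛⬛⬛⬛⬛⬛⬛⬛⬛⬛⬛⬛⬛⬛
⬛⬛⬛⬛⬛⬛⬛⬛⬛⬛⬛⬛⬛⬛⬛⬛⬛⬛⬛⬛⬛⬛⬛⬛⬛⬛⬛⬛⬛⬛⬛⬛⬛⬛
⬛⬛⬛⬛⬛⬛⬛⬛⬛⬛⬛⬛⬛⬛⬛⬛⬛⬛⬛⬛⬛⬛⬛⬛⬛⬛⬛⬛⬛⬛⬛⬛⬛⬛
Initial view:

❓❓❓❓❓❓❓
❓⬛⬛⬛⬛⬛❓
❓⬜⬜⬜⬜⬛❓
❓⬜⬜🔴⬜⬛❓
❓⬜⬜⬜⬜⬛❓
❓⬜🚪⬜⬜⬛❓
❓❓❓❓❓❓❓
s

❓⬛⬛⬛⬛⬛❓
❓⬜⬜⬜⬜⬛❓
❓⬜⬜⬜⬜⬛❓
❓⬜⬜🔴⬜⬛❓
❓⬜🚪⬜⬜⬛❓
❓⬛⬜⬛⬛⬛❓
❓❓❓❓❓❓❓

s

❓⬜⬜⬜⬜⬛❓
❓⬜⬜⬜⬜⬛❓
❓⬜⬜⬜⬜⬛❓
❓⬜🚪🔴⬜⬛❓
❓⬛⬜⬛⬛⬛❓
❓⬛⬜⬛⬛⬛❓
❓❓❓❓❓❓❓

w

❓❓⬜⬜⬜⬜⬛
❓⬜⬜⬜⬜⬜⬛
❓📦⬜⬜⬜⬜⬛
❓⬜⬜🔴⬜⬜⬛
❓⬛⬛⬜⬛⬛⬛
❓⬛⬛⬜⬛⬛⬛
❓❓❓❓❓❓❓

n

❓❓⬛⬛⬛⬛⬛
❓⬜⬜⬜⬜⬜⬛
❓⬜⬜⬜⬜⬜⬛
❓📦⬜🔴⬜⬜⬛
❓⬜⬜🚪⬜⬜⬛
❓⬛⬛⬜⬛⬛⬛
❓⬛⬛⬜⬛⬛⬛

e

❓⬛⬛⬛⬛⬛❓
⬜⬜⬜⬜⬜⬛❓
⬜⬜⬜⬜⬜⬛❓
📦⬜⬜🔴⬜⬛❓
⬜⬜🚪⬜⬜⬛❓
⬛⬛⬜⬛⬛⬛❓
⬛⬛⬜⬛⬛⬛❓

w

❓❓⬛⬛⬛⬛⬛
❓⬜⬜⬜⬜⬜⬛
❓⬜⬜⬜⬜⬜⬛
❓📦⬜🔴⬜⬜⬛
❓⬜⬜🚪⬜⬜⬛
❓⬛⬛⬜⬛⬛⬛
❓⬛⬛⬜⬛⬛⬛

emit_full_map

❓⬛⬛⬛⬛⬛
⬜⬜⬜⬜⬜⬛
⬜⬜⬜⬜⬜⬛
📦⬜🔴⬜⬜⬛
⬜⬜🚪⬜⬜⬛
⬛⬛⬜⬛⬛⬛
⬛⬛⬜⬛⬛⬛

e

❓⬛⬛⬛⬛⬛❓
⬜⬜⬜⬜⬜⬛❓
⬜⬜⬜⬜⬜⬛❓
📦⬜⬜🔴⬜⬛❓
⬜⬜🚪⬜⬜⬛❓
⬛⬛⬜⬛⬛⬛❓
⬛⬛⬜⬛⬛⬛❓

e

⬛⬛⬛⬛⬛❓❓
⬜⬜⬜⬜⬛⬛❓
⬜⬜⬜⬜⬛⬛❓
⬜⬜⬜🔴⬛⬛❓
⬜🚪⬜⬜⬛⬛❓
⬛⬜⬛⬛⬛⬛❓
⬛⬜⬛⬛⬛❓❓

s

⬜⬜⬜⬜⬛⬛❓
⬜⬜⬜⬜⬛⬛❓
⬜⬜⬜⬜⬛⬛❓
⬜🚪⬜🔴⬛⬛❓
⬛⬜⬛⬛⬛⬛❓
⬛⬜⬛⬛⬛⬛❓
❓❓❓❓❓❓❓

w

⬜⬜⬜⬜⬜⬛⬛
⬜⬜⬜⬜⬜⬛⬛
📦⬜⬜⬜⬜⬛⬛
⬜⬜🚪🔴⬜⬛⬛
⬛⬛⬜⬛⬛⬛⬛
⬛⬛⬜⬛⬛⬛⬛
❓❓❓❓❓❓❓

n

❓⬛⬛⬛⬛⬛❓
⬜⬜⬜⬜⬜⬛⬛
⬜⬜⬜⬜⬜⬛⬛
📦⬜⬜🔴⬜⬛⬛
⬜⬜🚪⬜⬜⬛⬛
⬛⬛⬜⬛⬛⬛⬛
⬛⬛⬜⬛⬛⬛⬛


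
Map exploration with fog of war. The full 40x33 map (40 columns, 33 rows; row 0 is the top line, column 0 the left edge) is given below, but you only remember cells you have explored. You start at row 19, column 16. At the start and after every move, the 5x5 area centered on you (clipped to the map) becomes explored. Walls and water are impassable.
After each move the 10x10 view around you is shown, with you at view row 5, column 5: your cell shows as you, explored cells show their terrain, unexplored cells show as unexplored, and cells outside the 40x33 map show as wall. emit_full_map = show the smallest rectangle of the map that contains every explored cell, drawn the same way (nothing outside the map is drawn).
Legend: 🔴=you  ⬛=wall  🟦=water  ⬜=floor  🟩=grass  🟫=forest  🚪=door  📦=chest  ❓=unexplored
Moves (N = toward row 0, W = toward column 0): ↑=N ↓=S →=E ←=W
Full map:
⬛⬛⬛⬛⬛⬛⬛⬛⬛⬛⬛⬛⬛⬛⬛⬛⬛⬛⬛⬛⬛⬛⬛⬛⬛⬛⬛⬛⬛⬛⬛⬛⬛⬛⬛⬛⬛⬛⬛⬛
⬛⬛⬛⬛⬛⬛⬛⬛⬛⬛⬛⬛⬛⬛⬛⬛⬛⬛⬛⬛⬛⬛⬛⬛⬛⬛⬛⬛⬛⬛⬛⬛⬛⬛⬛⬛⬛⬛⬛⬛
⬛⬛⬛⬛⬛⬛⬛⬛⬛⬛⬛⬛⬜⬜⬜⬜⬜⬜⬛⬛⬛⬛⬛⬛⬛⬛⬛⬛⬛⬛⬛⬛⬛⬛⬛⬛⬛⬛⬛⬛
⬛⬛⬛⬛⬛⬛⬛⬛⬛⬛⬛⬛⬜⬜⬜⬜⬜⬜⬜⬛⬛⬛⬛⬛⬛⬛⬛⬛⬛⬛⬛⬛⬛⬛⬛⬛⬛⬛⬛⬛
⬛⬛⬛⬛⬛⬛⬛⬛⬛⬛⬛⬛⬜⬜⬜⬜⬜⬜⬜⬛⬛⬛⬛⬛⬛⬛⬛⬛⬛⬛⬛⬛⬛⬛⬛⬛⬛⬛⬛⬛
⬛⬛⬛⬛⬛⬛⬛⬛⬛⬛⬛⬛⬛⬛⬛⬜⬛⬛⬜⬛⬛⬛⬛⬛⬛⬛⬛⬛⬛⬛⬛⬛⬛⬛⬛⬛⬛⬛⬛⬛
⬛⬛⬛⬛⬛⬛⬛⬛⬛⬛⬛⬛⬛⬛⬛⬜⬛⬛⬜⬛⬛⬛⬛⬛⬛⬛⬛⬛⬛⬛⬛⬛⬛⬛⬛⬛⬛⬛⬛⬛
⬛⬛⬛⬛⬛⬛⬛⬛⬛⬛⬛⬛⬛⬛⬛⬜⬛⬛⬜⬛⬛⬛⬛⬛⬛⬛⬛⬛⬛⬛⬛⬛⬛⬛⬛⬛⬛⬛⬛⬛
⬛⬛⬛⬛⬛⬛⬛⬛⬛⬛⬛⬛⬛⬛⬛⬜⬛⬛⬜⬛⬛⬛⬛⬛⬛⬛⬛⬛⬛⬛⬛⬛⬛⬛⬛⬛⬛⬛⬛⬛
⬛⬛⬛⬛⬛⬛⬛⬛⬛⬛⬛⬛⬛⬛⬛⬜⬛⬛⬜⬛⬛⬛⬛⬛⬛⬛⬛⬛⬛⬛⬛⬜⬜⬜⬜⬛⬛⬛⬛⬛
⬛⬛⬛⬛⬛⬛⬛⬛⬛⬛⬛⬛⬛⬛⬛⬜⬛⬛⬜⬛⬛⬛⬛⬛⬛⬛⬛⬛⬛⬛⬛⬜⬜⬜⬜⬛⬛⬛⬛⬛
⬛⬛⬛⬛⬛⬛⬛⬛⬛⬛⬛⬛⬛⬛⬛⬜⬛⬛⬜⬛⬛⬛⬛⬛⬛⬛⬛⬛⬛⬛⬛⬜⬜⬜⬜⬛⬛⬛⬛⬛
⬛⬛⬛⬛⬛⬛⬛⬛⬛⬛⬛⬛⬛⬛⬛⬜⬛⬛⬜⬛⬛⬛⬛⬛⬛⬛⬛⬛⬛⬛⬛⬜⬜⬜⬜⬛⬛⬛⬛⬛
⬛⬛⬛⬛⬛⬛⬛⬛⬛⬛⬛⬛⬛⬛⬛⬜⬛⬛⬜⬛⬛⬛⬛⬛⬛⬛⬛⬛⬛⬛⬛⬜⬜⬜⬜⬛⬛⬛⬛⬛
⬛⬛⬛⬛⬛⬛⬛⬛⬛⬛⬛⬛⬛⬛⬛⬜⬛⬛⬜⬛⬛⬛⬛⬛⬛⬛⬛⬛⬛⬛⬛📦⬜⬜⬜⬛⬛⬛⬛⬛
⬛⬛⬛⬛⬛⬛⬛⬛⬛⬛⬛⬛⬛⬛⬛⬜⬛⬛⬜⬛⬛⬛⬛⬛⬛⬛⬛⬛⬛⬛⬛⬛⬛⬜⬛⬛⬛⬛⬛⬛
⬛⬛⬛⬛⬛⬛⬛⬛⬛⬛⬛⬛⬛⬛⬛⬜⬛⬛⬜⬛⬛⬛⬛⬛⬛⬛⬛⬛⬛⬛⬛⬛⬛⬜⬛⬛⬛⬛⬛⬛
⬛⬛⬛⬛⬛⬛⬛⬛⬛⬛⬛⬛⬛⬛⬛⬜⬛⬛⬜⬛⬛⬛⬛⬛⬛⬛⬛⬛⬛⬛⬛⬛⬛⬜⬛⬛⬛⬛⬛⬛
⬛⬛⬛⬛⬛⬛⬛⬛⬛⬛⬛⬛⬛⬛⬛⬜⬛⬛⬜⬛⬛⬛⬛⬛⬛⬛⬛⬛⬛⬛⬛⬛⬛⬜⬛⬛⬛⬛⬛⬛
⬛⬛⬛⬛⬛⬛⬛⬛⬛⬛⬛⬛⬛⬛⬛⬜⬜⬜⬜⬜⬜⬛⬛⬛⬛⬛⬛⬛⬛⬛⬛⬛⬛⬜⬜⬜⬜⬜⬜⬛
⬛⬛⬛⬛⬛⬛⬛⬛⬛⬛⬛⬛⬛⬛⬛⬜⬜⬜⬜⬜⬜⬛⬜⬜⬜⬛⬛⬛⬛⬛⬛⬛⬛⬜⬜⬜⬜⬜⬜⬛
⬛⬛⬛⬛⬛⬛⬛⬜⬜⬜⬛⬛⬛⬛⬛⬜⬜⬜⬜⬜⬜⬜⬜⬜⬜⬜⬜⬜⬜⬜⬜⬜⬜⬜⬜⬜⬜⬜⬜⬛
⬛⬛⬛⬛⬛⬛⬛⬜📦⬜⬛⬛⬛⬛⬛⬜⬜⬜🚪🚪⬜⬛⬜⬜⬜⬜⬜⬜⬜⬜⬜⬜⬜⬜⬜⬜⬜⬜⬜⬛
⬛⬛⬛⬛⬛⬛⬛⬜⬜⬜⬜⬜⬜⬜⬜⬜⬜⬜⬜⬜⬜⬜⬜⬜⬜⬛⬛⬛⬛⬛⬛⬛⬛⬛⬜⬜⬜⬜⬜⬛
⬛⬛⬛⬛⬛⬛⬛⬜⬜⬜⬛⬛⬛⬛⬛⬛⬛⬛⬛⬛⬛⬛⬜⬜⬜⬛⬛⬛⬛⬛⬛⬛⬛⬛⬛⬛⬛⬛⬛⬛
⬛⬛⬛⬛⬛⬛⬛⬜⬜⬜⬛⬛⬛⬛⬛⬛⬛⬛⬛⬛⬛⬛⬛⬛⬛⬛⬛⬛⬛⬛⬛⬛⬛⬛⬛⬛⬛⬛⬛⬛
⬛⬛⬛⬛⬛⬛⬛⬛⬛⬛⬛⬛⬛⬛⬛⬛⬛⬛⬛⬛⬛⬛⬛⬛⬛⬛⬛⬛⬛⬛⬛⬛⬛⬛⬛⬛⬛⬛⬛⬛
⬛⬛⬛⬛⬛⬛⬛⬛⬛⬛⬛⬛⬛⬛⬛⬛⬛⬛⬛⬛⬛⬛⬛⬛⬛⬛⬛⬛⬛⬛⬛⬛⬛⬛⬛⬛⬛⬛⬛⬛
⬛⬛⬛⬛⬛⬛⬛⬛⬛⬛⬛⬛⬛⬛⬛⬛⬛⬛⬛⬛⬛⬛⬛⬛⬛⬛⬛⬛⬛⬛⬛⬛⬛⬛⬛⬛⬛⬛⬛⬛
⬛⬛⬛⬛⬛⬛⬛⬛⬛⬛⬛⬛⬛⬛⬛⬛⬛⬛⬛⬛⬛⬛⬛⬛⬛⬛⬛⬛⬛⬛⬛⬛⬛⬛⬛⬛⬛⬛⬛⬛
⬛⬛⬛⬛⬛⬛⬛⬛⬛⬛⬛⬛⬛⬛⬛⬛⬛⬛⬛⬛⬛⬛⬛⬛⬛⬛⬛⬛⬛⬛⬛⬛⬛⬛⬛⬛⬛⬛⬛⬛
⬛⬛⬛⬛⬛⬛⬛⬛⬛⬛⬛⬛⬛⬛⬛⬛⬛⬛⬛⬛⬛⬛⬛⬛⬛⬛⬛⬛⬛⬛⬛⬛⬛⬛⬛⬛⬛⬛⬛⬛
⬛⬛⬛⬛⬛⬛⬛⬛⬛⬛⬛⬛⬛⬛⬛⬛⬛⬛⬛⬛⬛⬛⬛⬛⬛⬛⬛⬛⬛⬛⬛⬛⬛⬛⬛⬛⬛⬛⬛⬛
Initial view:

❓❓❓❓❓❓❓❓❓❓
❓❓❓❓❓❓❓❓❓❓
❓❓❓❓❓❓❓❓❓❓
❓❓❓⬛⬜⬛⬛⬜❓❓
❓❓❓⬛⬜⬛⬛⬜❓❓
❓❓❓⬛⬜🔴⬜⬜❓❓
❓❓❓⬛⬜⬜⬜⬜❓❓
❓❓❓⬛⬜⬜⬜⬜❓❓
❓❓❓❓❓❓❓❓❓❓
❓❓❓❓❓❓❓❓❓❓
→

❓❓❓❓❓❓❓❓❓❓
❓❓❓❓❓❓❓❓❓❓
❓❓❓❓❓❓❓❓❓❓
❓❓⬛⬜⬛⬛⬜⬛❓❓
❓❓⬛⬜⬛⬛⬜⬛❓❓
❓❓⬛⬜⬜🔴⬜⬜❓❓
❓❓⬛⬜⬜⬜⬜⬜❓❓
❓❓⬛⬜⬜⬜⬜⬜❓❓
❓❓❓❓❓❓❓❓❓❓
❓❓❓❓❓❓❓❓❓❓

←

❓❓❓❓❓❓❓❓❓❓
❓❓❓❓❓❓❓❓❓❓
❓❓❓❓❓❓❓❓❓❓
❓❓❓⬛⬜⬛⬛⬜⬛❓
❓❓❓⬛⬜⬛⬛⬜⬛❓
❓❓❓⬛⬜🔴⬜⬜⬜❓
❓❓❓⬛⬜⬜⬜⬜⬜❓
❓❓❓⬛⬜⬜⬜⬜⬜❓
❓❓❓❓❓❓❓❓❓❓
❓❓❓❓❓❓❓❓❓❓

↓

❓❓❓❓❓❓❓❓❓❓
❓❓❓❓❓❓❓❓❓❓
❓❓❓⬛⬜⬛⬛⬜⬛❓
❓❓❓⬛⬜⬛⬛⬜⬛❓
❓❓❓⬛⬜⬜⬜⬜⬜❓
❓❓❓⬛⬜🔴⬜⬜⬜❓
❓❓❓⬛⬜⬜⬜⬜⬜❓
❓❓❓⬛⬜⬜⬜🚪❓❓
❓❓❓❓❓❓❓❓❓❓
❓❓❓❓❓❓❓❓❓❓

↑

❓❓❓❓❓❓❓❓❓❓
❓❓❓❓❓❓❓❓❓❓
❓❓❓❓❓❓❓❓❓❓
❓❓❓⬛⬜⬛⬛⬜⬛❓
❓❓❓⬛⬜⬛⬛⬜⬛❓
❓❓❓⬛⬜🔴⬜⬜⬜❓
❓❓❓⬛⬜⬜⬜⬜⬜❓
❓❓❓⬛⬜⬜⬜⬜⬜❓
❓❓❓⬛⬜⬜⬜🚪❓❓
❓❓❓❓❓❓❓❓❓❓

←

❓❓❓❓❓❓❓❓❓❓
❓❓❓❓❓❓❓❓❓❓
❓❓❓❓❓❓❓❓❓❓
❓❓❓⬛⬛⬜⬛⬛⬜⬛
❓❓❓⬛⬛⬜⬛⬛⬜⬛
❓❓❓⬛⬛🔴⬜⬜⬜⬜
❓❓❓⬛⬛⬜⬜⬜⬜⬜
❓❓❓⬛⬛⬜⬜⬜⬜⬜
❓❓❓❓⬛⬜⬜⬜🚪❓
❓❓❓❓❓❓❓❓❓❓

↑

❓❓❓❓❓❓❓❓❓❓
❓❓❓❓❓❓❓❓❓❓
❓❓❓❓❓❓❓❓❓❓
❓❓❓⬛⬛⬜⬛⬛❓❓
❓❓❓⬛⬛⬜⬛⬛⬜⬛
❓❓❓⬛⬛🔴⬛⬛⬜⬛
❓❓❓⬛⬛⬜⬜⬜⬜⬜
❓❓❓⬛⬛⬜⬜⬜⬜⬜
❓❓❓⬛⬛⬜⬜⬜⬜⬜
❓❓❓❓⬛⬜⬜⬜🚪❓

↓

❓❓❓❓❓❓❓❓❓❓
❓❓❓❓❓❓❓❓❓❓
❓❓❓⬛⬛⬜⬛⬛❓❓
❓❓❓⬛⬛⬜⬛⬛⬜⬛
❓❓❓⬛⬛⬜⬛⬛⬜⬛
❓❓❓⬛⬛🔴⬜⬜⬜⬜
❓❓❓⬛⬛⬜⬜⬜⬜⬜
❓❓❓⬛⬛⬜⬜⬜⬜⬜
❓❓❓❓⬛⬜⬜⬜🚪❓
❓❓❓❓❓❓❓❓❓❓

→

❓❓❓❓❓❓❓❓❓❓
❓❓❓❓❓❓❓❓❓❓
❓❓⬛⬛⬜⬛⬛❓❓❓
❓❓⬛⬛⬜⬛⬛⬜⬛❓
❓❓⬛⬛⬜⬛⬛⬜⬛❓
❓❓⬛⬛⬜🔴⬜⬜⬜❓
❓❓⬛⬛⬜⬜⬜⬜⬜❓
❓❓⬛⬛⬜⬜⬜⬜⬜❓
❓❓❓⬛⬜⬜⬜🚪❓❓
❓❓❓❓❓❓❓❓❓❓

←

❓❓❓❓❓❓❓❓❓❓
❓❓❓❓❓❓❓❓❓❓
❓❓❓⬛⬛⬜⬛⬛❓❓
❓❓❓⬛⬛⬜⬛⬛⬜⬛
❓❓❓⬛⬛⬜⬛⬛⬜⬛
❓❓❓⬛⬛🔴⬜⬜⬜⬜
❓❓❓⬛⬛⬜⬜⬜⬜⬜
❓❓❓⬛⬛⬜⬜⬜⬜⬜
❓❓❓❓⬛⬜⬜⬜🚪❓
❓❓❓❓❓❓❓❓❓❓

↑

❓❓❓❓❓❓❓❓❓❓
❓❓❓❓❓❓❓❓❓❓
❓❓❓❓❓❓❓❓❓❓
❓❓❓⬛⬛⬜⬛⬛❓❓
❓❓❓⬛⬛⬜⬛⬛⬜⬛
❓❓❓⬛⬛🔴⬛⬛⬜⬛
❓❓❓⬛⬛⬜⬜⬜⬜⬜
❓❓❓⬛⬛⬜⬜⬜⬜⬜
❓❓❓⬛⬛⬜⬜⬜⬜⬜
❓❓❓❓⬛⬜⬜⬜🚪❓


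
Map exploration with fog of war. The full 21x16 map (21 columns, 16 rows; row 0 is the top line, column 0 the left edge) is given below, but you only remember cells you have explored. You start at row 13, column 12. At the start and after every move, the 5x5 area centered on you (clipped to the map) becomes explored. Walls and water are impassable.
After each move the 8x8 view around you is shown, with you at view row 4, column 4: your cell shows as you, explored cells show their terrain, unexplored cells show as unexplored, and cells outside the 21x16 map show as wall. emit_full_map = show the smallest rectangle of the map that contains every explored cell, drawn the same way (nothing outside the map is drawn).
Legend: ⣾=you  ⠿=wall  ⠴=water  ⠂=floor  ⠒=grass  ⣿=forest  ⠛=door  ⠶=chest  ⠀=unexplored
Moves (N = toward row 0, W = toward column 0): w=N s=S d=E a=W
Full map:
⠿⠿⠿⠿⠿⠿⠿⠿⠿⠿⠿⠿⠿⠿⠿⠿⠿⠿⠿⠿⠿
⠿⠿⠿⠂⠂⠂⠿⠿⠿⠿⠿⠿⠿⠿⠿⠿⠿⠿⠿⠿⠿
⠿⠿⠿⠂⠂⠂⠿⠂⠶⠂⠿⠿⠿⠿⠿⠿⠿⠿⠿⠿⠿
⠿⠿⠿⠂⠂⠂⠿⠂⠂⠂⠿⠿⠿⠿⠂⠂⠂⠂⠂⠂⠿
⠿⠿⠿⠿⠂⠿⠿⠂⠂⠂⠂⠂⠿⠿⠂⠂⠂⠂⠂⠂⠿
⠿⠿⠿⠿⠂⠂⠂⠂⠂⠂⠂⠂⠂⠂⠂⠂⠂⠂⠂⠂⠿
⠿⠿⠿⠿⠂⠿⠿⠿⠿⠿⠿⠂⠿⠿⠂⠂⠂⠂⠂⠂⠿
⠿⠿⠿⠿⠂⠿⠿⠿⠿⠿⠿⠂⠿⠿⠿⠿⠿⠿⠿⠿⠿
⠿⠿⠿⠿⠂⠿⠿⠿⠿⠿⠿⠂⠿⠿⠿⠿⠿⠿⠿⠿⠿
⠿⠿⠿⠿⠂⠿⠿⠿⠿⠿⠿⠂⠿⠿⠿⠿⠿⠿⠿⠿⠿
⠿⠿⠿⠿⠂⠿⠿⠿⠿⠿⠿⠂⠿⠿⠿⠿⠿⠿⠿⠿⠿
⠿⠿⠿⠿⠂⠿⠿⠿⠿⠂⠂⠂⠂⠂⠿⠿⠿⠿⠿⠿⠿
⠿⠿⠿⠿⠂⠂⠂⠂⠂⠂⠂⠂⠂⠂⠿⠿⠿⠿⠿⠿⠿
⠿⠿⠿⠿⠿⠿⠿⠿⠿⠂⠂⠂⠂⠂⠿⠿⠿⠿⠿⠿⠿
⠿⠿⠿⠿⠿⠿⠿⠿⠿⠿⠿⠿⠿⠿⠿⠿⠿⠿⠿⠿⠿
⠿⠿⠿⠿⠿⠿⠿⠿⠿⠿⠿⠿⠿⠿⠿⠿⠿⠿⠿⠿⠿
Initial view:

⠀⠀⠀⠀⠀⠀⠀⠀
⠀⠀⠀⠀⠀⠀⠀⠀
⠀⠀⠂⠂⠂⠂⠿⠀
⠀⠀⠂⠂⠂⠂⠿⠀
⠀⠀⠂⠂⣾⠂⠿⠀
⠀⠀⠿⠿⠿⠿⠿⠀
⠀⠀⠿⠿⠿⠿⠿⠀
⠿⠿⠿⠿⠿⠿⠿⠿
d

⠀⠀⠀⠀⠀⠀⠀⠀
⠀⠀⠀⠀⠀⠀⠀⠀
⠀⠂⠂⠂⠂⠿⠿⠀
⠀⠂⠂⠂⠂⠿⠿⠀
⠀⠂⠂⠂⣾⠿⠿⠀
⠀⠿⠿⠿⠿⠿⠿⠀
⠀⠿⠿⠿⠿⠿⠿⠀
⠿⠿⠿⠿⠿⠿⠿⠿

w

⠀⠀⠀⠀⠀⠀⠀⠀
⠀⠀⠀⠀⠀⠀⠀⠀
⠀⠀⠂⠿⠿⠿⠿⠀
⠀⠂⠂⠂⠂⠿⠿⠀
⠀⠂⠂⠂⣾⠿⠿⠀
⠀⠂⠂⠂⠂⠿⠿⠀
⠀⠿⠿⠿⠿⠿⠿⠀
⠀⠿⠿⠿⠿⠿⠿⠀

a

⠀⠀⠀⠀⠀⠀⠀⠀
⠀⠀⠀⠀⠀⠀⠀⠀
⠀⠀⠿⠂⠿⠿⠿⠿
⠀⠀⠂⠂⠂⠂⠿⠿
⠀⠀⠂⠂⣾⠂⠿⠿
⠀⠀⠂⠂⠂⠂⠿⠿
⠀⠀⠿⠿⠿⠿⠿⠿
⠀⠀⠿⠿⠿⠿⠿⠿

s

⠀⠀⠀⠀⠀⠀⠀⠀
⠀⠀⠿⠂⠿⠿⠿⠿
⠀⠀⠂⠂⠂⠂⠿⠿
⠀⠀⠂⠂⠂⠂⠿⠿
⠀⠀⠂⠂⣾⠂⠿⠿
⠀⠀⠿⠿⠿⠿⠿⠿
⠀⠀⠿⠿⠿⠿⠿⠿
⠿⠿⠿⠿⠿⠿⠿⠿

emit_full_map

⠿⠂⠿⠿⠿⠿
⠂⠂⠂⠂⠿⠿
⠂⠂⠂⠂⠿⠿
⠂⠂⣾⠂⠿⠿
⠿⠿⠿⠿⠿⠿
⠿⠿⠿⠿⠿⠿

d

⠀⠀⠀⠀⠀⠀⠀⠀
⠀⠿⠂⠿⠿⠿⠿⠀
⠀⠂⠂⠂⠂⠿⠿⠀
⠀⠂⠂⠂⠂⠿⠿⠀
⠀⠂⠂⠂⣾⠿⠿⠀
⠀⠿⠿⠿⠿⠿⠿⠀
⠀⠿⠿⠿⠿⠿⠿⠀
⠿⠿⠿⠿⠿⠿⠿⠿

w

⠀⠀⠀⠀⠀⠀⠀⠀
⠀⠀⠀⠀⠀⠀⠀⠀
⠀⠿⠂⠿⠿⠿⠿⠀
⠀⠂⠂⠂⠂⠿⠿⠀
⠀⠂⠂⠂⣾⠿⠿⠀
⠀⠂⠂⠂⠂⠿⠿⠀
⠀⠿⠿⠿⠿⠿⠿⠀
⠀⠿⠿⠿⠿⠿⠿⠀

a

⠀⠀⠀⠀⠀⠀⠀⠀
⠀⠀⠀⠀⠀⠀⠀⠀
⠀⠀⠿⠂⠿⠿⠿⠿
⠀⠀⠂⠂⠂⠂⠿⠿
⠀⠀⠂⠂⣾⠂⠿⠿
⠀⠀⠂⠂⠂⠂⠿⠿
⠀⠀⠿⠿⠿⠿⠿⠿
⠀⠀⠿⠿⠿⠿⠿⠿

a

⠀⠀⠀⠀⠀⠀⠀⠀
⠀⠀⠀⠀⠀⠀⠀⠀
⠀⠀⠿⠿⠂⠿⠿⠿
⠀⠀⠂⠂⠂⠂⠂⠿
⠀⠀⠂⠂⣾⠂⠂⠿
⠀⠀⠂⠂⠂⠂⠂⠿
⠀⠀⠿⠿⠿⠿⠿⠿
⠀⠀⠀⠿⠿⠿⠿⠿

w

⠀⠀⠀⠀⠀⠀⠀⠀
⠀⠀⠀⠀⠀⠀⠀⠀
⠀⠀⠿⠿⠂⠿⠿⠀
⠀⠀⠿⠿⠂⠿⠿⠿
⠀⠀⠂⠂⣾⠂⠂⠿
⠀⠀⠂⠂⠂⠂⠂⠿
⠀⠀⠂⠂⠂⠂⠂⠿
⠀⠀⠿⠿⠿⠿⠿⠿

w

⠀⠀⠀⠀⠀⠀⠀⠀
⠀⠀⠀⠀⠀⠀⠀⠀
⠀⠀⠿⠿⠂⠿⠿⠀
⠀⠀⠿⠿⠂⠿⠿⠀
⠀⠀⠿⠿⣾⠿⠿⠿
⠀⠀⠂⠂⠂⠂⠂⠿
⠀⠀⠂⠂⠂⠂⠂⠿
⠀⠀⠂⠂⠂⠂⠂⠿

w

⠀⠀⠀⠀⠀⠀⠀⠀
⠀⠀⠀⠀⠀⠀⠀⠀
⠀⠀⠿⠿⠂⠿⠿⠀
⠀⠀⠿⠿⠂⠿⠿⠀
⠀⠀⠿⠿⣾⠿⠿⠀
⠀⠀⠿⠿⠂⠿⠿⠿
⠀⠀⠂⠂⠂⠂⠂⠿
⠀⠀⠂⠂⠂⠂⠂⠿

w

⠀⠀⠀⠀⠀⠀⠀⠀
⠀⠀⠀⠀⠀⠀⠀⠀
⠀⠀⠿⠿⠂⠿⠿⠀
⠀⠀⠿⠿⠂⠿⠿⠀
⠀⠀⠿⠿⣾⠿⠿⠀
⠀⠀⠿⠿⠂⠿⠿⠀
⠀⠀⠿⠿⠂⠿⠿⠿
⠀⠀⠂⠂⠂⠂⠂⠿

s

⠀⠀⠀⠀⠀⠀⠀⠀
⠀⠀⠿⠿⠂⠿⠿⠀
⠀⠀⠿⠿⠂⠿⠿⠀
⠀⠀⠿⠿⠂⠿⠿⠀
⠀⠀⠿⠿⣾⠿⠿⠀
⠀⠀⠿⠿⠂⠿⠿⠿
⠀⠀⠂⠂⠂⠂⠂⠿
⠀⠀⠂⠂⠂⠂⠂⠿

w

⠀⠀⠀⠀⠀⠀⠀⠀
⠀⠀⠀⠀⠀⠀⠀⠀
⠀⠀⠿⠿⠂⠿⠿⠀
⠀⠀⠿⠿⠂⠿⠿⠀
⠀⠀⠿⠿⣾⠿⠿⠀
⠀⠀⠿⠿⠂⠿⠿⠀
⠀⠀⠿⠿⠂⠿⠿⠿
⠀⠀⠂⠂⠂⠂⠂⠿

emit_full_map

⠿⠿⠂⠿⠿⠀⠀
⠿⠿⠂⠿⠿⠀⠀
⠿⠿⣾⠿⠿⠀⠀
⠿⠿⠂⠿⠿⠀⠀
⠿⠿⠂⠿⠿⠿⠿
⠂⠂⠂⠂⠂⠿⠿
⠂⠂⠂⠂⠂⠿⠿
⠂⠂⠂⠂⠂⠿⠿
⠿⠿⠿⠿⠿⠿⠿
⠀⠿⠿⠿⠿⠿⠿

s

⠀⠀⠀⠀⠀⠀⠀⠀
⠀⠀⠿⠿⠂⠿⠿⠀
⠀⠀⠿⠿⠂⠿⠿⠀
⠀⠀⠿⠿⠂⠿⠿⠀
⠀⠀⠿⠿⣾⠿⠿⠀
⠀⠀⠿⠿⠂⠿⠿⠿
⠀⠀⠂⠂⠂⠂⠂⠿
⠀⠀⠂⠂⠂⠂⠂⠿

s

⠀⠀⠿⠿⠂⠿⠿⠀
⠀⠀⠿⠿⠂⠿⠿⠀
⠀⠀⠿⠿⠂⠿⠿⠀
⠀⠀⠿⠿⠂⠿⠿⠀
⠀⠀⠿⠿⣾⠿⠿⠿
⠀⠀⠂⠂⠂⠂⠂⠿
⠀⠀⠂⠂⠂⠂⠂⠿
⠀⠀⠂⠂⠂⠂⠂⠿
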